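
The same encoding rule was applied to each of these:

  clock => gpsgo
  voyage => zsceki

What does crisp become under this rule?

gvmwt

Compare letters: c→g is +4, l→p is +4, o→s is +4 — a constant shift. Each letter is shifted forward by 4 in the alphabet (a Caesar shift of +4).
Applying it to crisp: c+4=g, r+4=v, i+4=m, s+4=w, p+4=t.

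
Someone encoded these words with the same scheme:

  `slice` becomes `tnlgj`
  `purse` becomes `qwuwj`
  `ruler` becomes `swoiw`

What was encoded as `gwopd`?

fully

In slice: s→t is +1, l→n is +2, i→l is +3, c→g is +4 — the shift increases by 1 each position. Each letter shifts forward by (position + 1), i.e. 1, 2, 3, … — the shift grows by one for each successive letter.
Decoding gwopd: g−1=f, w−2=u, o−3=l, p−4=l, d−5=y.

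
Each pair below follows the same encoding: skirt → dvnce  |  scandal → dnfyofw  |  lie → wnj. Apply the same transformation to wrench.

The rule splits by letter class: vowels +5, consonants +11.
On wrench: w(cons)+11=h, r(cons)+11=c, e(vowel)+5=j, n(cons)+11=y, c(cons)+11=n, h(cons)+11=s.

hcjyns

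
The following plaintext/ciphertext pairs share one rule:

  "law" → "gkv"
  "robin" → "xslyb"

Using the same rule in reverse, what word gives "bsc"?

sir

Read the word backwards and shift each letter +10.
Reversing it on bsc: shift back: b−10=r, s−10=i, c−10=s → ris; then reverse → sir.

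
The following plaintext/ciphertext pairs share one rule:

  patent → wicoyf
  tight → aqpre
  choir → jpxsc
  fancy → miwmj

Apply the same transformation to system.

zgbdpy

In patent: p→w is +7, a→i is +8, t→c is +9, e→o is +10 — the shift increases by 1 each position. The shift increases by 1 at each position, starting from +7: 7, 8, 9, ….
On system: s+7=z, y+8=g, s+9=b, t+10=d, e+11=p, m+12=y.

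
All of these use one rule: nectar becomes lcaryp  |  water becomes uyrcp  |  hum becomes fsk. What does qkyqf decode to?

Compare letters: n→l is +24, e→c is +24, c→a is +24 — a constant shift. Each letter is shifted forward by 24 in the alphabet (a Caesar shift of +24).
Reversing it on qkyqf: q−24=s, k−24=m, y−24=a, q−24=s, f−24=h.

smash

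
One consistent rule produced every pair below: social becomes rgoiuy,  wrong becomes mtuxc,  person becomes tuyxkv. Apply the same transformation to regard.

Read the word backwards and shift each letter +6.
Applying it to regard: reverse → drager; then shift: d+6=j, r+6=x, a+6=g, g+6=m, e+6=k, r+6=x.

jxgmkx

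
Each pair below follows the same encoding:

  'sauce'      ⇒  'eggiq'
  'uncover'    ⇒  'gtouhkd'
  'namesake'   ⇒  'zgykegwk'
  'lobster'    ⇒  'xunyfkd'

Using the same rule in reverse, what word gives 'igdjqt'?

Shifts by position in sauce: pos 0: s→e (+12), pos 1: a→g (+6), pos 2: u→g (+12), pos 3: c→i (+6) — repeating every 2. A repeating key of period 2 is used — shifts +12, +6 over and over.
Undoing it on igdjqt: i−12=w, g−6=a, d−12=r, j−6=d, q−12=e, t−6=n.

warden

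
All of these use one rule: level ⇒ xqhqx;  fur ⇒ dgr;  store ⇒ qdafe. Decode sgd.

rug

The word is reversed, then every letter is shifted forward by 12.
Undoing it on sgd: shift back: s−12=g, g−12=u, d−12=r → gur; then reverse → rug.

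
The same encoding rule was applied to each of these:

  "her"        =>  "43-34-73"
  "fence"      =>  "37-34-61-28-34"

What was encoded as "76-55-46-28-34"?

slice

h(#8)→43 and e(#5)→34: differences scale by 3, so n = 3·pos + 19. The formula is n = 3×(alphabet index, a=1) + 19.
Reversing it on 76-55-46-28-34: 76→(76−19)÷3=19=s, 55→(55−19)÷3=12=l, 46→(46−19)÷3=9=i, 28→(28−19)÷3=3=c, 34→(34−19)÷3=5=e.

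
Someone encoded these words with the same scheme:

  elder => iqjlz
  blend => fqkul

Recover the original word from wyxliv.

Letter i (0-indexed) is shifted by i+4, so successive shifts are 4, 5, 6, ….
Decoding wyxliv: w−4=s, y−5=t, x−6=r, l−7=e, i−8=a, v−9=m.

stream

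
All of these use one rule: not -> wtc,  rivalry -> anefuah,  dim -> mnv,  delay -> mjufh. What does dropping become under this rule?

matyynwp

The rule splits by letter class: vowels +5, consonants +9.
For dropping: d(cons)+9=m, r(cons)+9=a, o(vowel)+5=t, p(cons)+9=y, p(cons)+9=y, i(vowel)+5=n, n(cons)+9=w, g(cons)+9=p.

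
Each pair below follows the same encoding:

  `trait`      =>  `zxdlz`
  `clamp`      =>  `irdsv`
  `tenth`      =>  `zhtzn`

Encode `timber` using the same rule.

zlshhx

The shift depends on letter class: consonant t→z is +6, but vowel a→d is +3. The rule splits by letter class: vowels +3, consonants +6.
On timber: t(cons)+6=z, i(vowel)+3=l, m(cons)+6=s, b(cons)+6=h, e(vowel)+3=h, r(cons)+6=x.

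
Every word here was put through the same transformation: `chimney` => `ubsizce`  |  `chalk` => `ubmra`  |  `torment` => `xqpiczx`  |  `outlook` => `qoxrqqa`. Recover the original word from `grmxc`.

c(2)→u(20) and h(7)→b(1) fit y≡17x+12 (mod 26); the inverse of 17 mod 26 is 23. Each letter's alphabet position (a=0..z=25) is mapped through 17·x+12 mod 26 — an affine cipher.
Reversing it on grmxc: g(6)→23·(6−12)≡18=s; r(17)→23·(17−12)≡11=l; m(12)→23·(12−12)≡0=a; x(23)→23·(23−12)≡19=t; c(2)→23·(2−12)≡4=e (all mod 26).

slate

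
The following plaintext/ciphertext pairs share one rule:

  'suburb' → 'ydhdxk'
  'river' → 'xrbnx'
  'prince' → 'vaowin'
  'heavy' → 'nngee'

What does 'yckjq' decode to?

Shifts by position in suburb: pos 0: s→y (+6), pos 1: u→d (+9), pos 2: b→h (+6), pos 3: u→d (+9) — repeating every 2. A repeating key of period 2 is used — shifts +6, +9 over and over.
Decoding yckjq: y−6=s, c−9=t, k−6=e, j−9=a, q−6=k.

steak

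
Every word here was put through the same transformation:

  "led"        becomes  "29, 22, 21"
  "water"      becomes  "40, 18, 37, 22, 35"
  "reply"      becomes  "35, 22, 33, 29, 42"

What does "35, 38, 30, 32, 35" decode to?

rumor

l is letter #12 and maps to 29: an offset of 17. Each letter is replaced by its alphabet position (a=1..z=26) + 17.
Reversing it on 35, 38, 30, 32, 35: 35→(35−17)÷1=18=r, 38→(38−17)÷1=21=u, 30→(30−17)÷1=13=m, 32→(32−17)÷1=15=o, 35→(35−17)÷1=18=r.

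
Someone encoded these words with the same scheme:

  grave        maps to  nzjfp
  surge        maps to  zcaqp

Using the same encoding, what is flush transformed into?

In grave: g→n is +7, r→z is +8, a→j is +9, v→f is +10 — the shift increases by 1 each position. Each letter shifts forward by (position + 7), i.e. 7, 8, 9, … — the shift grows by one for each successive letter.
Applying it to flush: f+7=m, l+8=t, u+9=d, s+10=c, h+11=s.

mtdcs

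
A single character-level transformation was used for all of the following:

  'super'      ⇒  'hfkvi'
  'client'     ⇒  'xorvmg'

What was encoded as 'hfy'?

sub

Each pair mirrors across the alphabet (s↔h, u↔f, p↔k): positions sum to 25. Letters are reflected about the middle of the alphabet (position → 25−position): Atbash.
Reversing it on hfy: h↔s, f↔u, y↔b.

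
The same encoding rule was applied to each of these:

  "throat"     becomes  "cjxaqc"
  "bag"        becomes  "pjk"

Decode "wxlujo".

falcon

Read the word backwards and shift each letter +9.
Decoding wxlujo: shift back: w−9=n, x−9=o, l−9=c, u−9=l, j−9=a, o−9=f → noclaf; then reverse → falcon.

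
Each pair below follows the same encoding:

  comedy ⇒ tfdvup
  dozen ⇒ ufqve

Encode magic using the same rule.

Each letter is shifted forward by 17 in the alphabet (a Caesar shift of +17).
Applying it to magic: m+17=d, a+17=r, g+17=x, i+17=z, c+17=t.

drxzt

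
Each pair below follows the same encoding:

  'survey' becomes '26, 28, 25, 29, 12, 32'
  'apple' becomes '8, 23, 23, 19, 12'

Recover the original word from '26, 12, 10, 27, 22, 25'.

The number is (letter's place in the alphabet, a=1) + 7.
Undoing it on 26, 12, 10, 27, 22, 25: 26→(26−7)÷1=19=s, 12→(12−7)÷1=5=e, 10→(10−7)÷1=3=c, 27→(27−7)÷1=20=t, 22→(22−7)÷1=15=o, 25→(25−7)÷1=18=r.

sector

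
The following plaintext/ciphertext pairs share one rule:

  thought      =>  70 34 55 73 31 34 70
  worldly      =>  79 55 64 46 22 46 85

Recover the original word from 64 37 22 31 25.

ridge

t(#20)→70 and h(#8)→34: differences scale by 3, so n = 3·pos + 10. The formula is n = 3×(alphabet index, a=1) + 10.
Undoing it on 64 37 22 31 25: 64→(64−10)÷3=18=r, 37→(37−10)÷3=9=i, 22→(22−10)÷3=4=d, 31→(31−10)÷3=7=g, 25→(25−10)÷3=5=e.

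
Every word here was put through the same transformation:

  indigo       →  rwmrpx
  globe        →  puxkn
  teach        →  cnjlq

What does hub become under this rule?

qdk

It's a constant shift of +9 (ROT9).
For hub: h+9=q, u+9=d, b+9=k.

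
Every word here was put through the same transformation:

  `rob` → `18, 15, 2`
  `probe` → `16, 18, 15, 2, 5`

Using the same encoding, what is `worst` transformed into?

Each letter is replaced by its alphabet position (a=1, b=2, …, z=26).
Applying it to worst: w=23→23, o=15→15, r=18→18, s=19→19, t=20→20.

23, 15, 18, 19, 20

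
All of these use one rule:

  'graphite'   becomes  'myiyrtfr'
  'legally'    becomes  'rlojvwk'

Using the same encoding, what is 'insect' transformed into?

In graphite: g→m is +6, r→y is +7, a→i is +8, p→y is +9 — the shift increases by 1 each position. The shift increases by 1 at each position, starting from +6: 6, 7, 8, ….
Applying it to insect: i+6=o, n+7=u, s+8=a, e+9=n, c+10=m, t+11=e.

ouanme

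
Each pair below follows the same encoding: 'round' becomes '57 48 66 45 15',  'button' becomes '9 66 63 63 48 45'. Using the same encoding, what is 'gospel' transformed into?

r(#18)→57 and o(#15)→48: differences scale by 3, so n = 3·pos + 3. With a=1..z=26, the number is 3·pos + 3.
For gospel: g=7→24, o=15→48, s=19→60, p=16→51, e=5→18, l=12→39.

24 48 60 51 18 39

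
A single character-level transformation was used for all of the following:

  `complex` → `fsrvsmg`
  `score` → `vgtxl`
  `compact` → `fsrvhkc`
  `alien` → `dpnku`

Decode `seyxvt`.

patrol

In complex: c→f is +3, o→s is +4, m→r is +5, p→v is +6 — the shift increases by 1 each position. Letter i (0-indexed) is shifted by i+3, so successive shifts are 3, 4, 5, ….
Decoding seyxvt: s−3=p, e−4=a, y−5=t, x−6=r, v−7=o, t−8=l.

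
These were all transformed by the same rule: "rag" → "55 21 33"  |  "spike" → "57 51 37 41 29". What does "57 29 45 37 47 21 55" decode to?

seminar

r(#18)→55 and a(#1)→21: differences scale by 2, so n = 2·pos + 19. The formula is n = 2×(alphabet index, a=1) + 19.
Undoing it on 57 29 45 37 47 21 55: 57→(57−19)÷2=19=s, 29→(29−19)÷2=5=e, 45→(45−19)÷2=13=m, 37→(37−19)÷2=9=i, 47→(47−19)÷2=14=n, 21→(21−19)÷2=1=a, 55→(55−19)÷2=18=r.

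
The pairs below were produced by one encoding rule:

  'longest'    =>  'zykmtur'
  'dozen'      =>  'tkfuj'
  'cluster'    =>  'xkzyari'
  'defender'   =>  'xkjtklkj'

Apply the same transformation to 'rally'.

The output letters match the input read backwards, each shifted +6: longest reversed is tsegnol. The word is reversed, then every letter is shifted forward by 6.
Applying it to rally: reverse → yllar; then shift: y+6=e, l+6=r, l+6=r, a+6=g, r+6=x.

errgx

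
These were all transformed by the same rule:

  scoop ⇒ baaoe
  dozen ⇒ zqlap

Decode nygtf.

thumb

The output letters match the input read backwards, each shifted +12: scoop reversed is poocs. The word is reversed, then every letter is shifted forward by 12.
Decoding nygtf: shift back: n−12=b, y−12=m, g−12=u, t−12=h, f−12=t → bmuht; then reverse → thumb.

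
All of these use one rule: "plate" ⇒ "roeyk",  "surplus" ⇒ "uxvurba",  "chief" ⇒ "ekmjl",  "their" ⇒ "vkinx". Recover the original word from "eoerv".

clamp

In plate: p→r is +2, l→o is +3, a→e is +4, t→y is +5 — the shift increases by 1 each position. Each letter shifts forward by (position + 2), i.e. 2, 3, 4, … — the shift grows by one for each successive letter.
Undoing it on eoerv: e−2=c, o−3=l, e−4=a, r−5=m, v−6=p.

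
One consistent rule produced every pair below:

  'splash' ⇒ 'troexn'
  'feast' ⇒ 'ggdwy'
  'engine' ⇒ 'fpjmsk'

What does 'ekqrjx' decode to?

dinner

In splash: s→t is +1, p→r is +2, l→o is +3, a→e is +4 — the shift increases by 1 each position. Each letter shifts forward by (position + 1), i.e. 1, 2, 3, … — the shift grows by one for each successive letter.
Undoing it on ekqrjx: e−1=d, k−2=i, q−3=n, r−4=n, j−5=e, x−6=r.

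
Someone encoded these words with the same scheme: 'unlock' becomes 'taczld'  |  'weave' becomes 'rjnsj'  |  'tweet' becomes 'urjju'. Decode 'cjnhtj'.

This is an affine cipher: with a=0,…,z=25, each position x becomes (25x+13) mod 26.
Reversing it on cjnhtj: c(2)→25·(2−13)≡11=l; j(9)→25·(9−13)≡4=e; n(13)→25·(13−13)≡0=a; h(7)→25·(7−13)≡6=g; t(19)→25·(19−13)≡20=u; j(9)→25·(9−13)≡4=e (all mod 26).

league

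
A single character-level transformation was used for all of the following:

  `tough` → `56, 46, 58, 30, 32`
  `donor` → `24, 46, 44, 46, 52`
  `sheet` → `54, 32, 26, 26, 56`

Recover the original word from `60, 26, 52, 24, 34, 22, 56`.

The formula is n = 2×(alphabet index, a=1) + 16.
Undoing it on 60, 26, 52, 24, 34, 22, 56: 60→(60−16)÷2=22=v, 26→(26−16)÷2=5=e, 52→(52−16)÷2=18=r, 24→(24−16)÷2=4=d, 34→(34−16)÷2=9=i, 22→(22−16)÷2=3=c, 56→(56−16)÷2=20=t.

verdict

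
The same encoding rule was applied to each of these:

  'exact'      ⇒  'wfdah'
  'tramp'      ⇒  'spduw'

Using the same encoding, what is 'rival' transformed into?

Read the word backwards and shift each letter +3.
Applying it to rival: reverse → lavir; then shift: l+3=o, a+3=d, v+3=y, i+3=l, r+3=u.

odylu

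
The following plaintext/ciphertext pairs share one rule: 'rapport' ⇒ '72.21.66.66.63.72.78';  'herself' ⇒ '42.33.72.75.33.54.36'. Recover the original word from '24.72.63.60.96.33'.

bronze

Each letter becomes 3×(its alphabet position, a=1..z=26) + 18.
Reversing it on 24.72.63.60.96.33: 24→(24−18)÷3=2=b, 72→(72−18)÷3=18=r, 63→(63−18)÷3=15=o, 60→(60−18)÷3=14=n, 96→(96−18)÷3=26=z, 33→(33−18)÷3=5=e.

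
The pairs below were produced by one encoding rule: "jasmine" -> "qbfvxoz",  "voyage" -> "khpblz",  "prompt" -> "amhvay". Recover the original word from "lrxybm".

j(9)→q(16) and a(0)→b(1) fit y≡19x+1 (mod 26); the inverse of 19 mod 26 is 11. Each letter's alphabet position (a=0..z=25) is mapped through 19·x+1 mod 26 — an affine cipher.
Decoding lrxybm: l(11)→11·(11−1)≡6=g; r(17)→11·(17−1)≡20=u; x(23)→11·(23−1)≡8=i; y(24)→11·(24−1)≡19=t; b(1)→11·(1−1)≡0=a; m(12)→11·(12−1)≡17=r (all mod 26).

guitar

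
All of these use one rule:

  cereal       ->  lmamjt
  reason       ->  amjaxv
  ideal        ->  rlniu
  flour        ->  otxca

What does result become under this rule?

Shifts by position in cereal: pos 0: c→l (+9), pos 1: e→m (+8), pos 2: r→a (+9), pos 3: e→m (+8) — repeating every 2. A repeating key of period 2 is used — shifts +9, +8 over and over.
Applying it to result: r+9=a, e+8=m, s+9=b, u+8=c, l+9=u, t+8=b.

ambcub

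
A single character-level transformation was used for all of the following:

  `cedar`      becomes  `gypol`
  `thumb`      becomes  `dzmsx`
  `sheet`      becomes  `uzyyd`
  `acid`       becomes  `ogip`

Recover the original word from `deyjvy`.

twelve

Treating letters as 0–25, the rule is x ↦ 9x + 14 (mod 26).
Undoing it on deyjvy: d(3)→3·(3−14)≡19=t; e(4)→3·(4−14)≡22=w; y(24)→3·(24−14)≡4=e; j(9)→3·(9−14)≡11=l; v(21)→3·(21−14)≡21=v; y(24)→3·(24−14)≡4=e (all mod 26).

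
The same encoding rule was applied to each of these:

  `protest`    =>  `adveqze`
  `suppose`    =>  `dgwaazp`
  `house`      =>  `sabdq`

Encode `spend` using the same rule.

Shifts by position in protest: pos 0: p→a (+11), pos 1: r→d (+12), pos 2: o→v (+7), pos 3: t→e (+11), pos 4: e→q (+12), pos 5: s→z (+7) — repeating every 3. A repeating key of period 3 is used — shifts +11, +12, +7 over and over.
Applying it to spend: s+11=d, p+12=b, e+7=l, n+11=y, d+12=p.

dblyp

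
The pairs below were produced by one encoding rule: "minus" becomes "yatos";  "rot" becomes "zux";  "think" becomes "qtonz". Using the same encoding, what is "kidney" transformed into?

The word is reversed, then every letter is shifted forward by 6.
For kidney: reverse → yendik; then shift: y+6=e, e+6=k, n+6=t, d+6=j, i+6=o, k+6=q.

ektjoq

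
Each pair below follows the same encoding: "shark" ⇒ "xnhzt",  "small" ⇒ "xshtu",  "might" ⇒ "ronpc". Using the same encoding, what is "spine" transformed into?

In shark: s→x is +5, h→n is +6, a→h is +7, r→z is +8 — the shift increases by 1 each position. The shift increases by 1 at each position, starting from +5: 5, 6, 7, ….
On spine: s+5=x, p+6=v, i+7=p, n+8=v, e+9=n.

xvpvn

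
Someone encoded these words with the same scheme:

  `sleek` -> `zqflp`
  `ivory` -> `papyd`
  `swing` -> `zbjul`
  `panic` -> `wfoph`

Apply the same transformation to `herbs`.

It's a Vigenère-style cipher with numeric key [7,5,1]: position i shifts by key[i mod 3].
Applying it to herbs: h+7=o, e+5=j, r+1=s, b+7=i, s+5=x.

ojsix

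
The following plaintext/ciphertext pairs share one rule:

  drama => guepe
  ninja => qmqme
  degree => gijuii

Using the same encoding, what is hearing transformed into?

The shift depends on letter class: consonant d→g is +3, but vowel a→e is +4. Vowels shift forward by 4 and consonants shift forward by 3.
Applying it to hearing: h(cons)+3=k, e(vowel)+4=i, a(vowel)+4=e, r(cons)+3=u, i(vowel)+4=m, n(cons)+3=q, g(cons)+3=j.

kieumqj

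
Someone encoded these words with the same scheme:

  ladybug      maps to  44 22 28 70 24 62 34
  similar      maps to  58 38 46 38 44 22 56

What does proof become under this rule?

52 56 50 50 32

l(#12)→44 and a(#1)→22: differences scale by 2, so n = 2·pos + 20. With a=1..z=26, the number is 2·pos + 20.
For proof: p=16→52, r=18→56, o=15→50, o=15→50, f=6→32.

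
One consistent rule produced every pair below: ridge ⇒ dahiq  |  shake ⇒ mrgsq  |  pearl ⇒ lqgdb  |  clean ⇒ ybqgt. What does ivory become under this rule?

ancdo

Treating letters as 0–25, the rule is x ↦ 9x + 6 (mod 26).
On ivory: i(8)→9·8+6≡0=a; v(21)→9·21+6≡13=n; o(14)→9·14+6≡2=c; r(17)→9·17+6≡3=d; y(24)→9·24+6≡14=o (all mod 26).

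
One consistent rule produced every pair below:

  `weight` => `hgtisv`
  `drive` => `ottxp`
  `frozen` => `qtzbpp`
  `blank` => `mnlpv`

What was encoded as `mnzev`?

Shifts by position in weight: pos 0: w→h (+11), pos 1: e→g (+2), pos 2: i→t (+11), pos 3: g→i (+2) — repeating every 2. A repeating key of period 2 is used — shifts +11, +2 over and over.
Decoding mnzev: m−11=b, n−2=l, z−11=o, e−2=c, v−11=k.

block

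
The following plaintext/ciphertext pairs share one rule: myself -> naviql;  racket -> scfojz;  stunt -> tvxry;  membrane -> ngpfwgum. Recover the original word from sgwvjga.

In myself: m→n is +1, y→a is +2, s→v is +3, e→i is +4 — the shift increases by 1 each position. The shift increases by 1 at each position, starting from +1: 1, 2, 3, ….
Reversing it on sgwvjga: s−1=r, g−2=e, w−3=t, v−4=r, j−5=e, g−6=a, a−7=t.

retreat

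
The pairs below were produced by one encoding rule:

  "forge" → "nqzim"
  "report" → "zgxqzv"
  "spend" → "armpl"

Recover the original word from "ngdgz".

Shifts by position in forge: pos 0: f→n (+8), pos 1: o→q (+2), pos 2: r→z (+8), pos 3: g→i (+2) — repeating every 2. The shifts repeat in a cycle of length 2: positions 0,1,… shift by +8, +2, then the pattern repeats.
Undoing it on ngdgz: n−8=f, g−2=e, d−8=v, g−2=e, z−8=r.

fever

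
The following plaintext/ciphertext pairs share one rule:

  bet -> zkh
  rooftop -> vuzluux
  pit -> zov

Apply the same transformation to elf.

The output letters match the input read backwards, each shifted +6: bet reversed is teb. Two steps: reverse the string, then apply a Caesar shift of +6.
Applying it to elf: reverse → fle; then shift: f+6=l, l+6=r, e+6=k.

lrk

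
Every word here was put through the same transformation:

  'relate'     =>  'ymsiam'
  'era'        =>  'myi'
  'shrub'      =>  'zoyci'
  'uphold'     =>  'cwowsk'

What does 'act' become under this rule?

The shift depends on letter class: consonant r→y is +7, but vowel e→m is +8. Vowels shift forward by 8 and consonants shift forward by 7.
Applying it to act: a(vowel)+8=i, c(cons)+7=j, t(cons)+7=a.

ija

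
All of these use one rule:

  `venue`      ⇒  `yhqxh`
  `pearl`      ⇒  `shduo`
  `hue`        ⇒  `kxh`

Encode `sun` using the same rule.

vxq

Compare letters: v→y is +3, e→h is +3, n→q is +3 — a constant shift. It's a constant shift of +3 (ROT3).
For sun: s+3=v, u+3=x, n+3=q.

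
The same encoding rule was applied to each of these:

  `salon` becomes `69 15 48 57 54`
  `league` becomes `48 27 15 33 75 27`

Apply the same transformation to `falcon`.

30 15 48 21 57 54

The formula is n = 3×(alphabet index, a=1) + 12.
On falcon: f=6→30, a=1→15, l=12→48, c=3→21, o=15→57, n=14→54.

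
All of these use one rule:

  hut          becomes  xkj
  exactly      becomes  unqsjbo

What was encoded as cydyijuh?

Compare letters: h→x is +16, u→k is +16, t→j is +16 — a constant shift. It's a constant shift of +16 (ROT16).
Reversing it on cydyijuh: c−16=m, y−16=i, d−16=n, y−16=i, i−16=s, j−16=t, u−16=e, h−16=r.

minister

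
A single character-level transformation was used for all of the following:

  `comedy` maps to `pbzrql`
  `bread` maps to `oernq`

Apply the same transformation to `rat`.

Compare letters: c→p is +13, o→b is +13, m→z is +13 — a constant shift. This is a Caesar cipher with shift 13.
On rat: r+13=e, a+13=n, t+13=g.

eng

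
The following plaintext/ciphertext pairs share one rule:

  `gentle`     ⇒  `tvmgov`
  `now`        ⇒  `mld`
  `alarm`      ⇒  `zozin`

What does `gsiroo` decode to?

Letters are reflected about the middle of the alphabet (position → 25−position): Atbash.
Reversing it on gsiroo: g↔t, s↔h, i↔r, r↔i, o↔l, o↔l.

thrill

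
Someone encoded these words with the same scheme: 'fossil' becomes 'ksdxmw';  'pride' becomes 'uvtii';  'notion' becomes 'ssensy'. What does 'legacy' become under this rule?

Shifts by position in fossil: pos 0: f→k (+5), pos 1: o→s (+4), pos 2: s→d (+11), pos 3: s→x (+5), pos 4: i→m (+4), pos 5: l→w (+11) — repeating every 3. A repeating key of period 3 is used — shifts +5, +4, +11 over and over.
On legacy: l+5=q, e+4=i, g+11=r, a+5=f, c+4=g, y+11=j.

qirfgj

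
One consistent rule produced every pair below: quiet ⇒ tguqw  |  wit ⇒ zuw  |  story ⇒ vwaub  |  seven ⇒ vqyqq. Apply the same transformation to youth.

The shift depends on letter class: consonant q→t is +3, but vowel u→g is +12. The rule splits by letter class: vowels +12, consonants +3.
On youth: y(cons)+3=b, o(vowel)+12=a, u(vowel)+12=g, t(cons)+3=w, h(cons)+3=k.

bagwk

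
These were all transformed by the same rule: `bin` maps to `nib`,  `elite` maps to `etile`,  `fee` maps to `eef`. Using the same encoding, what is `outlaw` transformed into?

The word is simply reversed.
For outlaw: reverse → waltuo.

waltuo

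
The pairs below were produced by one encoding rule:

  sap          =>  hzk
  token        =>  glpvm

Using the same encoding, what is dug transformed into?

Each pair mirrors across the alphabet (s↔h, a↔z, p↔k): positions sum to 25. Each letter is replaced by its mirror in the alphabet: a↔z, b↔y, c↔x, and so on (the Atbash cipher).
For dug: d↔w, u↔f, g↔t.

wft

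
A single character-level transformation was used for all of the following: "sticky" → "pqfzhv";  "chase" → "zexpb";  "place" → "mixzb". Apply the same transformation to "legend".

ibdbka

Compare letters: s→p is +23, t→q is +23, i→f is +23 — a constant shift. Each letter is shifted forward by 23 in the alphabet (a Caesar shift of +23).
For legend: l+23=i, e+23=b, g+23=d, e+23=b, n+23=k, d+23=a.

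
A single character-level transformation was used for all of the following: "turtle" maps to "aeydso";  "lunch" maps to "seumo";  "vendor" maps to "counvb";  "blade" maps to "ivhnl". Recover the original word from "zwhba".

smart

Shifts by position in turtle: pos 0: t→a (+7), pos 1: u→e (+10), pos 2: r→y (+7), pos 3: t→d (+10) — repeating every 2. The shifts repeat in a cycle of length 2: positions 0,1,… shift by +7, +10, then the pattern repeats.
Decoding zwhba: z−7=s, w−10=m, h−7=a, b−10=r, a−7=t.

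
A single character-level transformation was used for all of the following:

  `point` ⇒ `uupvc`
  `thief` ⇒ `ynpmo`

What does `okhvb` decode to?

In point: p→u is +5, o→u is +6, i→p is +7, n→v is +8 — the shift increases by 1 each position. The shift increases by 1 at each position, starting from +5: 5, 6, 7, ….
Decoding okhvb: o−5=j, k−6=e, h−7=a, v−8=n, b−9=s.

jeans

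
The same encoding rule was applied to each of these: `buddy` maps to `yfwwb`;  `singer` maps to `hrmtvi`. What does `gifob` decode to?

This is the alphabet-reversal cipher (Atbash): a becomes z, b becomes y, etc.
Reversing it on gifob: g↔t, i↔r, f↔u, o↔l, b↔y.

truly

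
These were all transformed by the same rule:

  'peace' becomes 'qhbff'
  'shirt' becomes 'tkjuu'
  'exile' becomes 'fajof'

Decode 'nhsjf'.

Shifts by position in peace: pos 0: p→q (+1), pos 1: e→h (+3), pos 2: a→b (+1), pos 3: c→f (+3) — repeating every 2. It's a Vigenère-style cipher with numeric key [1,3]: position i shifts by key[i mod 2].
Decoding nhsjf: n−1=m, h−3=e, s−1=r, j−3=g, f−1=e.

merge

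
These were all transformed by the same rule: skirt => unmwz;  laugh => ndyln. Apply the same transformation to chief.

In skirt: s→u is +2, k→n is +3, i→m is +4, r→w is +5 — the shift increases by 1 each position. Letter i (0-indexed) is shifted by i+2, so successive shifts are 2, 3, 4, ….
For chief: c+2=e, h+3=k, i+4=m, e+5=j, f+6=l.

ekmjl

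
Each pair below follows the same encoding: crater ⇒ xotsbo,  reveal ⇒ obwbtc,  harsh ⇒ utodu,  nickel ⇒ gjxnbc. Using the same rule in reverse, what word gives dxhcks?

c(2)→x(23) and r(17)→o(14) fit y≡15x+19 (mod 26); the inverse of 15 mod 26 is 7. This is an affine cipher: with a=0,…,z=25, each position x becomes (15x+19) mod 26.
Decoding dxhcks: d(3)→7·(3−19)≡18=s; x(23)→7·(23−19)≡2=c; h(7)→7·(7−19)≡20=u; c(2)→7·(2−19)≡11=l; k(10)→7·(10−19)≡15=p; s(18)→7·(18−19)≡19=t (all mod 26).

sculpt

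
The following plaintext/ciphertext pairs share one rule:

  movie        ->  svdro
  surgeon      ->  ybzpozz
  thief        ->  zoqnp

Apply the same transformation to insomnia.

In movie: m→s is +6, o→v is +7, v→d is +8, i→r is +9 — the shift increases by 1 each position. Each letter shifts forward by (position + 6), i.e. 6, 7, 8, … — the shift grows by one for each successive letter.
Applying it to insomnia: i+6=o, n+7=u, s+8=a, o+9=x, m+10=w, n+11=y, i+12=u, a+13=n.

ouaxwyun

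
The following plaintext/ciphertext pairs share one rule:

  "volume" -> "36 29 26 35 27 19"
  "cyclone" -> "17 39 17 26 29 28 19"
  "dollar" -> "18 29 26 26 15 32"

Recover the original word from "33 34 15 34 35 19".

statue

v is letter #22 and maps to 36: an offset of 14. Each letter is replaced by its alphabet position (a=1..z=26) + 14.
Reversing it on 33 34 15 34 35 19: 33→(33−14)÷1=19=s, 34→(34−14)÷1=20=t, 15→(15−14)÷1=1=a, 34→(34−14)÷1=20=t, 35→(35−14)÷1=21=u, 19→(19−14)÷1=5=e.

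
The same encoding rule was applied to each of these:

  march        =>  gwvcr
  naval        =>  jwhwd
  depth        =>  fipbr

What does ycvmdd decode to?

scroll

m(12)→g(6) and a(0)→w(22) fit y≡3x+22 (mod 26); the inverse of 3 mod 26 is 9. Each letter's alphabet position (a=0..z=25) is mapped through 3·x+22 mod 26 — an affine cipher.
Decoding ycvmdd: y(24)→9·(24−22)≡18=s; c(2)→9·(2−22)≡2=c; v(21)→9·(21−22)≡17=r; m(12)→9·(12−22)≡14=o; d(3)→9·(3−22)≡11=l; d(3)→9·(3−22)≡11=l (all mod 26).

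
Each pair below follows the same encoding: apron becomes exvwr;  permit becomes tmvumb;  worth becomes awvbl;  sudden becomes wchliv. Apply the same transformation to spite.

wxmbi

Shifts by position in apron: pos 0: a→e (+4), pos 1: p→x (+8), pos 2: r→v (+4), pos 3: o→w (+8) — repeating every 2. The shifts repeat in a cycle of length 2: positions 0,1,… shift by +4, +8, then the pattern repeats.
On spite: s+4=w, p+8=x, i+4=m, t+8=b, e+4=i.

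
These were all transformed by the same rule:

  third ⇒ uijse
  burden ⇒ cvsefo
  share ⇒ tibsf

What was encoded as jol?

ink

Every letter moves 1 place later in the alphabet, wrapping around z→a.
Undoing it on jol: j−1=i, o−1=n, l−1=k.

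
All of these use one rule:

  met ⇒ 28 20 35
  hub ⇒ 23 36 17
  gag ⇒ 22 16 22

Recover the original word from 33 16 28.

m is letter #13 and maps to 28: an offset of 15. Each letter is replaced by its alphabet position (a=1..z=26) + 15.
Undoing it on 33 16 28: 33→(33−15)÷1=18=r, 16→(16−15)÷1=1=a, 28→(28−15)÷1=13=m.

ram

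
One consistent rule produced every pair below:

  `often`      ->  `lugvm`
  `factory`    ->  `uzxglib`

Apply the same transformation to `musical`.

nfhrxzo

Each letter is replaced by its mirror in the alphabet: a↔z, b↔y, c↔x, and so on (the Atbash cipher).
On musical: m↔n, u↔f, s↔h, i↔r, c↔x, a↔z, l↔o.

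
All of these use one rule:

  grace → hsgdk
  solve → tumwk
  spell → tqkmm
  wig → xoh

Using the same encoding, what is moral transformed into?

nusgm

The shift depends on letter class: consonant g→h is +1, but vowel a→g is +6. The rule splits by letter class: vowels +6, consonants +1.
Applying it to moral: m(cons)+1=n, o(vowel)+6=u, r(cons)+1=s, a(vowel)+6=g, l(cons)+1=m.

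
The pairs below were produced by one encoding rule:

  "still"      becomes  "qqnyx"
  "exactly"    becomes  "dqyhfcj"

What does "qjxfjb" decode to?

The output letters match the input read backwards, each shifted +5: still reversed is llits. Read the word backwards and shift each letter +5.
Decoding qjxfjb: shift back: q−5=l, j−5=e, x−5=s, f−5=a, j−5=e, b−5=w → lesaew; then reverse → weasel.

weasel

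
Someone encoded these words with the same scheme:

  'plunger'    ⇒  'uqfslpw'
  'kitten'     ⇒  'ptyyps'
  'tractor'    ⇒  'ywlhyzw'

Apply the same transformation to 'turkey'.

The shift depends on letter class: consonant p→u is +5, but vowel u→f is +11. The rule splits by letter class: vowels +11, consonants +5.
For turkey: t(cons)+5=y, u(vowel)+11=f, r(cons)+5=w, k(cons)+5=p, e(vowel)+11=p, y(cons)+5=d.

yfwppd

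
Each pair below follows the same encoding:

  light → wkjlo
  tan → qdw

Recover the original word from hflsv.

spice

The word is reversed, then every letter is shifted forward by 3.
Decoding hflsv: shift back: h−3=e, f−3=c, l−3=i, s−3=p, v−3=s → ecips; then reverse → spice.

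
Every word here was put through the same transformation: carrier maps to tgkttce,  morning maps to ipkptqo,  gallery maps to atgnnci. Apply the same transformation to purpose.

The output letters match the input read backwards, each shifted +2: carrier reversed is reirrac. Two steps: reverse the string, then apply a Caesar shift of +2.
On purpose: reverse → esoprup; then shift: e+2=g, s+2=u, o+2=q, p+2=r, r+2=t, u+2=w, p+2=r.

guqrtwr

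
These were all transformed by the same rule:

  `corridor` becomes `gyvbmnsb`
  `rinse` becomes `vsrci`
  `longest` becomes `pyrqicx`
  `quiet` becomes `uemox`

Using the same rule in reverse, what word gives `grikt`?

cheap

A repeating key of period 2 is used — shifts +4, +10 over and over.
Decoding grikt: g−4=c, r−10=h, i−4=e, k−10=a, t−4=p.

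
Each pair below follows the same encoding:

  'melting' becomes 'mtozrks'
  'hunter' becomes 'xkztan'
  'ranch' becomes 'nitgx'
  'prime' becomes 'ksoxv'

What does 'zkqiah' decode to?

The word is reversed, then every letter is shifted forward by 6.
Decoding zkqiah: shift back: z−6=t, k−6=e, q−6=k, i−6=c, a−6=u, h−6=b → tekcub; then reverse → bucket.

bucket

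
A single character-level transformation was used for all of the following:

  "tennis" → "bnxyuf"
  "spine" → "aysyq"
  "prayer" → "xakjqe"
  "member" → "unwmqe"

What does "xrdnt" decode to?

pitch

In tennis: t→b is +8, e→n is +9, n→x is +10, n→y is +11 — the shift increases by 1 each position. Letter i (0-indexed) is shifted by i+8, so successive shifts are 8, 9, 10, ….
Decoding xrdnt: x−8=p, r−9=i, d−10=t, n−11=c, t−12=h.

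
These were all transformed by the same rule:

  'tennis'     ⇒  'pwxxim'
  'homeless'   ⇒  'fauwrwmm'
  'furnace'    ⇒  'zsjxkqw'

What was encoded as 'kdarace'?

Treating letters as 0–25, the rule is x ↦ 3x + 10 (mod 26).
Undoing it on kdarace: k(10)→9·(10−10)≡0=a; d(3)→9·(3−10)≡15=p; a(0)→9·(0−10)≡14=o; r(17)→9·(17−10)≡11=l; a(0)→9·(0−10)≡14=o; c(2)→9·(2−10)≡6=g; e(4)→9·(4−10)≡24=y (all mod 26).

apology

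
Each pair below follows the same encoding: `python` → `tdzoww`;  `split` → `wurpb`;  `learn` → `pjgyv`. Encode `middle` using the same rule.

In python: p→t is +4, y→d is +5, t→z is +6, h→o is +7 — the shift increases by 1 each position. Letter i (0-indexed) is shifted by i+4, so successive shifts are 4, 5, 6, ….
Applying it to middle: m+4=q, i+5=n, d+6=j, d+7=k, l+8=t, e+9=n.

qnjktn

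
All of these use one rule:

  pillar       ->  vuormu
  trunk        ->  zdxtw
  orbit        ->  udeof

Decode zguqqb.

Shifts by position in pillar: pos 0: p→v (+6), pos 1: i→u (+12), pos 2: l→o (+3), pos 3: l→r (+6), pos 4: a→m (+12), pos 5: r→u (+3) — repeating every 3. It's a Vigenère-style cipher with numeric key [6,12,3]: position i shifts by key[i mod 3].
Reversing it on zguqqb: z−6=t, g−12=u, u−3=r, q−6=k, q−12=e, b−3=y.

turkey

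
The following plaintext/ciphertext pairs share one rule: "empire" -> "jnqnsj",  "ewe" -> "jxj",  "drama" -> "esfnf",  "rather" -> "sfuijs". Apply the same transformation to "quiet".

rznju

Vowels shift forward by 5 and consonants shift forward by 1.
On quiet: q(cons)+1=r, u(vowel)+5=z, i(vowel)+5=n, e(vowel)+5=j, t(cons)+1=u.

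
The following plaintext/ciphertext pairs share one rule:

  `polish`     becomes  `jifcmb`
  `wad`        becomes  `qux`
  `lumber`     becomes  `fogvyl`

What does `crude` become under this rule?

wloxy

Every letter moves 20 places later in the alphabet, wrapping around z→a.
On crude: c+20=w, r+20=l, u+20=o, d+20=x, e+20=y.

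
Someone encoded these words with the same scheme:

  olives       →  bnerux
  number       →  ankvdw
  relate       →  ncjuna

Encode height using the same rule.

cqprnq

The output letters match the input read backwards, each shifted +9: olives reversed is sevilo. The word is reversed, then every letter is shifted forward by 9.
Applying it to height: reverse → thgieh; then shift: t+9=c, h+9=q, g+9=p, i+9=r, e+9=n, h+9=q.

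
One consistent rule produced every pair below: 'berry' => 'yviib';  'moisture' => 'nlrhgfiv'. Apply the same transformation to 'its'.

rgh

Each pair mirrors across the alphabet (b↔y, e↔v, r↔i): positions sum to 25. Letters are reflected about the middle of the alphabet (position → 25−position): Atbash.
Applying it to its: i↔r, t↔g, s↔h.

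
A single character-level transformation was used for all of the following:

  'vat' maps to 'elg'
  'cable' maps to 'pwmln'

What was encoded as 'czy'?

nor

The output letters match the input read backwards, each shifted +11: vat reversed is tav. Two steps: reverse the string, then apply a Caesar shift of +11.
Undoing it on czy: shift back: c−11=r, z−11=o, y−11=n → ron; then reverse → nor.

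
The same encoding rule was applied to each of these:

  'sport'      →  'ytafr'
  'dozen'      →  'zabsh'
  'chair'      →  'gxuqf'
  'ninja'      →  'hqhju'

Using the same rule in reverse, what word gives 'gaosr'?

s(18)→y(24) and p(15)→t(19) fit y≡19x+20 (mod 26); the inverse of 19 mod 26 is 11. Treating letters as 0–25, the rule is x ↦ 19x + 20 (mod 26).
Decoding gaosr: g(6)→11·(6−20)≡2=c; a(0)→11·(0−20)≡14=o; o(14)→11·(14−20)≡12=m; s(18)→11·(18−20)≡4=e; r(17)→11·(17−20)≡19=t (all mod 26).

comet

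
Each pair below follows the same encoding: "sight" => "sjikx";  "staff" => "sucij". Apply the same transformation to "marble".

In sight: s→s is +0, i→j is +1, g→i is +2, h→k is +3 — the shift increases by 1 each position. Letter i (0-indexed) is shifted by i+0, so successive shifts are 0, 1, 2, ….
Applying it to marble: m+0=m, a+1=b, r+2=t, b+3=e, l+4=p, e+5=j.

mbtepj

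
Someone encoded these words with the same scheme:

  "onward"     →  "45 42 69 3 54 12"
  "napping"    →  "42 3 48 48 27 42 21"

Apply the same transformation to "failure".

o(#15)→45 and n(#14)→42: differences scale by 3, so n = 3·pos + 0. Each letter becomes 3×(its alphabet position, a=1..z=26).
On failure: f=6→18, a=1→3, i=9→27, l=12→36, u=21→63, r=18→54, e=5→15.

18 3 27 36 63 54 15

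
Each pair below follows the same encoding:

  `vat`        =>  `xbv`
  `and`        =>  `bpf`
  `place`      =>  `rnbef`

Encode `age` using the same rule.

bif

The rule splits by letter class: vowels +1, consonants +2.
For age: a(vowel)+1=b, g(cons)+2=i, e(vowel)+1=f.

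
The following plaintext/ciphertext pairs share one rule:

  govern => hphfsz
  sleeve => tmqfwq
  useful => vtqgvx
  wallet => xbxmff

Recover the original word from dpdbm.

Shifts by position in govern: pos 0: g→h (+1), pos 1: o→p (+1), pos 2: v→h (+12), pos 3: e→f (+1), pos 4: r→s (+1), pos 5: n→z (+12) — repeating every 3. It's a Vigenère-style cipher with numeric key [1,1,12]: position i shifts by key[i mod 3].
Reversing it on dpdbm: d−1=c, p−1=o, d−12=r, b−1=a, m−1=l.

coral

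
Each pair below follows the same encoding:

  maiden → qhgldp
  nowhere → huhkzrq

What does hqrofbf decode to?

The word is reversed, then every letter is shifted forward by 3.
Undoing it on hqrofbf: shift back: h−3=e, q−3=n, r−3=o, o−3=l, f−3=c, b−3=y, f−3=c → enolcyc; then reverse → cyclone.

cyclone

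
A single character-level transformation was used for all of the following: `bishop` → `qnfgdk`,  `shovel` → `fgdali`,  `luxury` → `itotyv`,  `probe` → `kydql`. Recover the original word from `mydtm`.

b(1)→q(16) and i(8)→n(13) fit y≡7x+9 (mod 26); the inverse of 7 mod 26 is 15. This is an affine cipher: with a=0,…,z=25, each position x becomes (7x+9) mod 26.
Undoing it on mydtm: m(12)→15·(12−9)≡19=t; y(24)→15·(24−9)≡17=r; d(3)→15·(3−9)≡14=o; t(19)→15·(19−9)≡20=u; m(12)→15·(12−9)≡19=t (all mod 26).

trout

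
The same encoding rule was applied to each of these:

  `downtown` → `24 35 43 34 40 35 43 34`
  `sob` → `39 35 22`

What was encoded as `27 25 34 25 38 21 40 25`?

d is letter #4 and maps to 24: an offset of 20. The number is (letter's place in the alphabet, a=1) + 20.
Undoing it on 27 25 34 25 38 21 40 25: 27→(27−20)÷1=7=g, 25→(25−20)÷1=5=e, 34→(34−20)÷1=14=n, 25→(25−20)÷1=5=e, 38→(38−20)÷1=18=r, 21→(21−20)÷1=1=a, 40→(40−20)÷1=20=t, 25→(25−20)÷1=5=e.

generate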